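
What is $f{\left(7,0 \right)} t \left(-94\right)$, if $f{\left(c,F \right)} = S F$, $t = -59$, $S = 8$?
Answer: $0$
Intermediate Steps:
$f{\left(c,F \right)} = 8 F$
$f{\left(7,0 \right)} t \left(-94\right) = 8 \cdot 0 \left(-59\right) \left(-94\right) = 0 \left(-59\right) \left(-94\right) = 0 \left(-94\right) = 0$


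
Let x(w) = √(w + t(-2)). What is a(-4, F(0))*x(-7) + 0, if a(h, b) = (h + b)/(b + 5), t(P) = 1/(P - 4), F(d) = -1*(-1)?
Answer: -I*√258/12 ≈ -1.3385*I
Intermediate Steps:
F(d) = 1
t(P) = 1/(-4 + P)
a(h, b) = (b + h)/(5 + b)
x(w) = √(-⅙ + w) (x(w) = √(w + 1/(-4 - 2)) = √(w + 1/(-6)) = √(w - ⅙) = √(-⅙ + w))
a(-4, F(0))*x(-7) + 0 = ((1 - 4)/(5 + 1))*(√(-6 + 36*(-7))/6) + 0 = (-3/6)*(√(-6 - 252)/6) + 0 = ((⅙)*(-3))*(√(-258)/6) + 0 = -I*√258/12 + 0 = -I*√258/12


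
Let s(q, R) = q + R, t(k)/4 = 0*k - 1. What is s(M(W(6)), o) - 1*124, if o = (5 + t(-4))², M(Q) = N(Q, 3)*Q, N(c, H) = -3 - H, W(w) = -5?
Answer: -93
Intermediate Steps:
t(k) = -4 (t(k) = 4*(0*k - 1) = 4*(0 - 1) = 4*(-1) = -4)
M(Q) = -6*Q (M(Q) = (-3 - 1*3)*Q = (-3 - 3)*Q = -6*Q)
o = 1 (o = (5 - 4)² = 1² = 1)
s(q, R) = R + q
s(M(W(6)), o) - 1*124 = (1 - 6*(-5)) - 1*124 = (1 + 30) - 124 = 31 - 124 = -93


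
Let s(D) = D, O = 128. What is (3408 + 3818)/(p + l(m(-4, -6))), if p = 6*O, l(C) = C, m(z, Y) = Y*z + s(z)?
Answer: 3613/394 ≈ 9.1700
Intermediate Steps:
m(z, Y) = z + Y*z (m(z, Y) = Y*z + z = z + Y*z)
p = 768 (p = 6*128 = 768)
(3408 + 3818)/(p + l(m(-4, -6))) = (3408 + 3818)/(768 - 4*(1 - 6)) = 7226/(768 - 4*(-5)) = 7226/(768 + 20) = 7226/788 = 7226*(1/788) = 3613/394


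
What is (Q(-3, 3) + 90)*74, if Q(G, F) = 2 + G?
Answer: 6586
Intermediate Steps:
(Q(-3, 3) + 90)*74 = ((2 - 3) + 90)*74 = (-1 + 90)*74 = 89*74 = 6586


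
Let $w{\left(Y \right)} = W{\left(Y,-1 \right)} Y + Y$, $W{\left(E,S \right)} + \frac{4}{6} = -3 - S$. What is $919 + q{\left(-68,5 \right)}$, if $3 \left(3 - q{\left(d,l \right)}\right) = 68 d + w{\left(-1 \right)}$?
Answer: $\frac{22165}{9} \approx 2462.8$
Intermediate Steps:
$W{\left(E,S \right)} = - \frac{11}{3} - S$ ($W{\left(E,S \right)} = - \frac{2}{3} - \left(3 + S\right) = - \frac{11}{3} - S$)
$w{\left(Y \right)} = - \frac{5 Y}{3}$ ($w{\left(Y \right)} = \left(- \frac{11}{3} - -1\right) Y + Y = \left(- \frac{11}{3} + 1\right) Y + Y = - \frac{8 Y}{3} + Y = - \frac{5 Y}{3}$)
$q{\left(d,l \right)} = \frac{22}{9} - \frac{68 d}{3}$ ($q{\left(d,l \right)} = 3 - \frac{68 d - - \frac{5}{3}}{3} = 3 - \frac{68 d + \frac{5}{3}}{3} = 3 - \frac{\frac{5}{3} + 68 d}{3} = 3 - \left(\frac{5}{9} + \frac{68 d}{3}\right) = \frac{22}{9} - \frac{68 d}{3}$)
$919 + q{\left(-68,5 \right)} = 919 + \left(\frac{22}{9} - - \frac{4624}{3}\right) = 919 + \left(\frac{22}{9} + \frac{4624}{3}\right) = 919 + \frac{13894}{9} = \frac{22165}{9}$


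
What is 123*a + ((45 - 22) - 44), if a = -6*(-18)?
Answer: 13263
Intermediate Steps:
a = 108
123*a + ((45 - 22) - 44) = 123*108 + ((45 - 22) - 44) = 13284 + (23 - 44) = 13284 - 21 = 13263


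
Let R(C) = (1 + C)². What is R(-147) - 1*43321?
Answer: -22005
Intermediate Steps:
R(-147) - 1*43321 = (1 - 147)² - 1*43321 = (-146)² - 43321 = 21316 - 43321 = -22005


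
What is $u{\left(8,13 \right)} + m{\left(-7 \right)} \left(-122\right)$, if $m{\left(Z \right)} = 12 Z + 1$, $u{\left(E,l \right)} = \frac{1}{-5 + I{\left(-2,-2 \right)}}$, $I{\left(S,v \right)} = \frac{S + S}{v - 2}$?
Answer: $\frac{40503}{4} \approx 10126.0$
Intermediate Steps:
$I{\left(S,v \right)} = \frac{2 S}{-2 + v}$
$u{\left(E,l \right)} = - \frac{1}{4}$ ($u{\left(E,l \right)} = \frac{1}{-5 + 2 \left(-2\right) \frac{1}{-2 - 2}} = \frac{1}{-5 + 2 \left(-2\right) \frac{1}{-4}} = \frac{1}{-5 + 2 \left(-2\right) \left(- \frac{1}{4}\right)} = \frac{1}{-5 + 1} = \frac{1}{-4} = - \frac{1}{4}$)
$m{\left(Z \right)} = 1 + 12 Z$
$u{\left(8,13 \right)} + m{\left(-7 \right)} \left(-122\right) = - \frac{1}{4} + \left(1 + 12 \left(-7\right)\right) \left(-122\right) = - \frac{1}{4} + \left(1 - 84\right) \left(-122\right) = - \frac{1}{4} - -10126 = - \frac{1}{4} + 10126 = \frac{40503}{4}$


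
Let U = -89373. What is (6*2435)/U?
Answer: -4870/29791 ≈ -0.16347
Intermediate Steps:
(6*2435)/U = (6*2435)/(-89373) = 14610*(-1/89373) = -4870/29791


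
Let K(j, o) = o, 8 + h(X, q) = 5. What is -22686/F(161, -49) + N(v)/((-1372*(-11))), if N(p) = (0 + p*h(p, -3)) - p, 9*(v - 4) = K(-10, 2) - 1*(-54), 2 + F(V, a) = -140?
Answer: 385167719/2410947 ≈ 159.76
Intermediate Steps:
h(X, q) = -3 (h(X, q) = -8 + 5 = -3)
F(V, a) = -142 (F(V, a) = -2 - 140 = -142)
v = 92/9 (v = 4 + (2 - 1*(-54))/9 = 4 + (2 + 54)/9 = 4 + (⅑)*56 = 4 + 56/9 = 92/9 ≈ 10.222)
N(p) = -4*p (N(p) = (0 + p*(-3)) - p = (0 - 3*p) - p = -3*p - p = -4*p)
-22686/F(161, -49) + N(v)/((-1372*(-11))) = -22686/(-142) + (-4*92/9)/((-1372*(-11))) = -22686*(-1/142) - 368/9/15092 = 11343/71 - 368/9*1/15092 = 11343/71 - 92/33957 = 385167719/2410947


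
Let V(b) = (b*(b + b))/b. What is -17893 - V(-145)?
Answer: -17603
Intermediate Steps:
V(b) = 2*b (V(b) = (b*(2*b))/b = (2*b²)/b = 2*b)
-17893 - V(-145) = -17893 - 2*(-145) = -17893 - 1*(-290) = -17893 + 290 = -17603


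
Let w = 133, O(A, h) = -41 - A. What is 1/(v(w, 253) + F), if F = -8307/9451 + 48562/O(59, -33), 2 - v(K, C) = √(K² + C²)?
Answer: -640179369950/202216829897369 + 1321322500*√81698/202216829897369 ≈ -0.0012981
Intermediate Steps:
v(K, C) = 2 - √(C² + K²) (v(K, C) = 2 - √(K² + C²) = 2 - √(C² + K²))
F = -17684237/36350 (F = -8307/9451 + 48562/(-41 - 1*59) = -8307*1/9451 + 48562/(-41 - 59) = -639/727 + 48562/(-100) = -639/727 + 48562*(-1/100) = -639/727 - 24281/50 = -17684237/36350 ≈ -486.50)
1/(v(w, 253) + F) = 1/((2 - √(253² + 133²)) - 17684237/36350) = 1/((2 - √(64009 + 17689)) - 17684237/36350) = 1/((2 - √81698) - 17684237/36350) = 1/(-17611537/36350 - √81698)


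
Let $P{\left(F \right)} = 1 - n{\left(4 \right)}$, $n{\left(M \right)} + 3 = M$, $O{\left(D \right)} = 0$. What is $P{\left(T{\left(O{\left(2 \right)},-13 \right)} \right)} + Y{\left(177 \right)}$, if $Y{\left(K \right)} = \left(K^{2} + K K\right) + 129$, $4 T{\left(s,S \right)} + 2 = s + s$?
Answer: $62787$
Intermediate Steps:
$n{\left(M \right)} = -3 + M$
$T{\left(s,S \right)} = - \frac{1}{2} + \frac{s}{2}$ ($T{\left(s,S \right)} = - \frac{1}{2} + \frac{s + s}{4} = - \frac{1}{2} + \frac{2 s}{4} = - \frac{1}{2} + \frac{s}{2}$)
$P{\left(F \right)} = 0$ ($P{\left(F \right)} = 1 - \left(-3 + 4\right) = 1 - 1 = 0$)
$Y{\left(K \right)} = 129 + 2 K^{2}$ ($Y{\left(K \right)} = \left(K^{2} + K^{2}\right) + 129 = 2 K^{2} + 129 = 129 + 2 K^{2}$)
$P{\left(T{\left(O{\left(2 \right)},-13 \right)} \right)} + Y{\left(177 \right)} = 0 + \left(129 + 2 \cdot 177^{2}\right) = 0 + \left(129 + 2 \cdot 31329\right) = 0 + \left(129 + 62658\right) = 0 + 62787 = 62787$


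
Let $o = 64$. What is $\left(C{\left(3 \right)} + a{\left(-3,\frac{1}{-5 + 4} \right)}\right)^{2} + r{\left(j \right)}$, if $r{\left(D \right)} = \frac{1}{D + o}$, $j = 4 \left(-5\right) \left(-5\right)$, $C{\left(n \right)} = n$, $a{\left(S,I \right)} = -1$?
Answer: $\frac{657}{164} \approx 4.0061$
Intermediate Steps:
$j = 100$ ($j = \left(-20\right) \left(-5\right) = 100$)
$r{\left(D \right)} = \frac{1}{64 + D}$ ($r{\left(D \right)} = \frac{1}{D + 64} = \frac{1}{64 + D}$)
$\left(C{\left(3 \right)} + a{\left(-3,\frac{1}{-5 + 4} \right)}\right)^{2} + r{\left(j \right)} = \left(3 - 1\right)^{2} + \frac{1}{64 + 100} = 2^{2} + \frac{1}{164} = 4 + \frac{1}{164} = \frac{657}{164}$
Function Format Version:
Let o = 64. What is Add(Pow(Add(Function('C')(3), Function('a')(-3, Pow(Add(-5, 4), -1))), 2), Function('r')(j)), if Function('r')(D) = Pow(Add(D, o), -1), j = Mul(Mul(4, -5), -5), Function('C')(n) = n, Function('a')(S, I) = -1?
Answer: Rational(657, 164) ≈ 4.0061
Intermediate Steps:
j = 100 (j = Mul(-20, -5) = 100)
Function('r')(D) = Pow(Add(64, D), -1) (Function('r')(D) = Pow(Add(D, 64), -1) = Pow(Add(64, D), -1))
Add(Pow(Add(Function('C')(3), Function('a')(-3, Pow(Add(-5, 4), -1))), 2), Function('r')(j)) = Add(Pow(Add(3, -1), 2), Pow(Add(64, 100), -1)) = Add(Pow(2, 2), Pow(164, -1)) = Add(4, Rational(1, 164)) = Rational(657, 164)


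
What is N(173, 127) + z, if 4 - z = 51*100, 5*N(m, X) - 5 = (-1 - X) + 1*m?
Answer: -5086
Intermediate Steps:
N(m, X) = ⅘ - X/5 + m/5 (N(m, X) = 1 + ((-1 - X) + 1*m)/5 = 1 + ((-1 - X) + m)/5 = 1 + (-1 + m - X)/5 = 1 + (-⅕ - X/5 + m/5) = ⅘ - X/5 + m/5)
z = -5096 (z = 4 - 51*100 = 4 - 1*5100 = 4 - 5100 = -5096)
N(173, 127) + z = (⅘ - ⅕*127 + (⅕)*173) - 5096 = (⅘ - 127/5 + 173/5) - 5096 = 10 - 5096 = -5086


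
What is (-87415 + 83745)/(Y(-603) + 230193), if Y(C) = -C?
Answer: -1835/115398 ≈ -0.015901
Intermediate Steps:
(-87415 + 83745)/(Y(-603) + 230193) = (-87415 + 83745)/(-1*(-603) + 230193) = -3670/(603 + 230193) = -3670/230796 = -3670*1/230796 = -1835/115398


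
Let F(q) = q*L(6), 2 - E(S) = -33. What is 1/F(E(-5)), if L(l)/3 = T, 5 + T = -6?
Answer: -1/1155 ≈ -0.00086580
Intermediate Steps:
T = -11 (T = -5 - 6 = -11)
L(l) = -33 (L(l) = 3*(-11) = -33)
E(S) = 35 (E(S) = 2 - 1*(-33) = 2 + 33 = 35)
F(q) = -33*q (F(q) = q*(-33) = -33*q)
1/F(E(-5)) = 1/(-33*35) = 1/(-1155) = -1/1155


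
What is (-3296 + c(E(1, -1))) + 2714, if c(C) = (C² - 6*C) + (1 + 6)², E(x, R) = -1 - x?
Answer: -517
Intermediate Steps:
c(C) = 49 + C² - 6*C (c(C) = (C² - 6*C) + 7² = (C² - 6*C) + 49 = 49 + C² - 6*C)
(-3296 + c(E(1, -1))) + 2714 = (-3296 + (49 + (-1 - 1*1)² - 6*(-1 - 1*1))) + 2714 = (-3296 + (49 + (-1 - 1)² - 6*(-1 - 1))) + 2714 = (-3296 + (49 + (-2)² - 6*(-2))) + 2714 = (-3296 + (49 + 4 + 12)) + 2714 = (-3296 + 65) + 2714 = -3231 + 2714 = -517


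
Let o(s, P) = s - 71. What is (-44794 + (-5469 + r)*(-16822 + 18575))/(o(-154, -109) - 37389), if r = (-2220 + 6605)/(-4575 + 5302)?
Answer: 3497370736/13672689 ≈ 255.79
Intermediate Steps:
o(s, P) = -71 + s
r = 4385/727 ≈ 6.0316
(-44794 + (-5469 + r)*(-16822 + 18575))/(o(-154, -109) - 37389) = (-44794 + (-5469 + 4385/727)*(-16822 + 18575))/((-71 - 154) - 37389) = (-44794 - 3971578/727*1753)/(-225 - 37389) = (-44794 - 6962176234/727)/(-37614) = -6994741472/727*(-1/37614) = 3497370736/13672689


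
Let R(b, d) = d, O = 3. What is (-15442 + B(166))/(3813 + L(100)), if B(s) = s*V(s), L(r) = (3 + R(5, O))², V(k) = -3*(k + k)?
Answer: -180778/3849 ≈ -46.968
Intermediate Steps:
V(k) = -6*k
L(r) = 36 (L(r) = (3 + 3)² = 6² = 36)
B(s) = -6*s² (B(s) = s*(-6*s) = -6*s²)
(-15442 + B(166))/(3813 + L(100)) = (-15442 - 6*166²)/(3813 + 36) = (-15442 - 6*27556)/3849 = (-15442 - 165336)*(1/3849) = -180778*1/3849 = -180778/3849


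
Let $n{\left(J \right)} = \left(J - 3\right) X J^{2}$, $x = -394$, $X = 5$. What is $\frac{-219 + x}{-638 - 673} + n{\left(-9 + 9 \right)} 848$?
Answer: $\frac{613}{1311} \approx 0.46758$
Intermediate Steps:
$n{\left(J \right)} = J^{2} \left(-15 + 5 J\right)$ ($n{\left(J \right)} = \left(J - 3\right) 5 J^{2} = \left(-3 + J\right) 5 J^{2} = \left(-15 + 5 J\right) J^{2} = J^{2} \left(-15 + 5 J\right)$)
$\frac{-219 + x}{-638 - 673} + n{\left(-9 + 9 \right)} 848 = \frac{-219 - 394}{-638 - 673} + 5 \left(-9 + 9\right)^{2} \left(-3 + \left(-9 + 9\right)\right) 848 = - \frac{613}{-1311} + 5 \cdot 0^{2} \left(-3 + 0\right) 848 = \left(-613\right) \left(- \frac{1}{1311}\right) + 5 \cdot 0 \left(-3\right) 848 = \frac{613}{1311} + 0 \cdot 848 = \frac{613}{1311} + 0 = \frac{613}{1311}$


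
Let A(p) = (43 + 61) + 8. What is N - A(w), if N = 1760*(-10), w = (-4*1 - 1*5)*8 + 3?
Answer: -17712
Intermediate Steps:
w = -69 (w = (-4 - 5)*8 + 3 = -9*8 + 3 = -72 + 3 = -69)
A(p) = 112 (A(p) = 104 + 8 = 112)
N = -17600
N - A(w) = -17600 - 1*112 = -17600 - 112 = -17712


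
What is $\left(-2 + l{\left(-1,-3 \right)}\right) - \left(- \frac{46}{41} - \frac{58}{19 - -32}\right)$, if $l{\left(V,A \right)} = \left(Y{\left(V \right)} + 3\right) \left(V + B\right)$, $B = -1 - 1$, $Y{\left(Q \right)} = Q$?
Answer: $- \frac{12004}{2091} \approx -5.7408$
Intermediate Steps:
$B = -2$
$l{\left(V,A \right)} = \left(-2 + V\right) \left(3 + V\right)$ ($l{\left(V,A \right)} = \left(V + 3\right) \left(V - 2\right) = \left(3 + V\right) \left(-2 + V\right) = \left(-2 + V\right) \left(3 + V\right)$)
$\left(-2 + l{\left(-1,-3 \right)}\right) - \left(- \frac{46}{41} - \frac{58}{19 - -32}\right) = \left(-2 - \left(7 - 1\right)\right) - \left(- \frac{46}{41} - \frac{58}{19 - -32}\right) = \left(-2 - 6\right) - \left(- \frac{46}{41} - \frac{58}{19 + 32}\right) = \left(-2 - 6\right) + \left(\frac{46}{41} + \frac{58}{51}\right) = -8 + \left(\frac{46}{41} + 58 \cdot \frac{1}{51}\right) = -8 + \left(\frac{46}{41} + \frac{58}{51}\right) = -8 + \frac{4724}{2091} = - \frac{12004}{2091}$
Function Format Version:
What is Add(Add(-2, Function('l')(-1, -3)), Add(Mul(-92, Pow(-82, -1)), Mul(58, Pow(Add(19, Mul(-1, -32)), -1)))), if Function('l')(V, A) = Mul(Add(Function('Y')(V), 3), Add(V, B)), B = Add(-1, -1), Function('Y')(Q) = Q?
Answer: Rational(-12004, 2091) ≈ -5.7408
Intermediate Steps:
B = -2
Function('l')(V, A) = Mul(Add(-2, V), Add(3, V)) (Function('l')(V, A) = Mul(Add(V, 3), Add(V, -2)) = Mul(Add(3, V), Add(-2, V)) = Mul(Add(-2, V), Add(3, V)))
Add(Add(-2, Function('l')(-1, -3)), Add(Mul(-92, Pow(-82, -1)), Mul(58, Pow(Add(19, Mul(-1, -32)), -1)))) = Add(Add(-2, Add(-6, -1, Pow(-1, 2))), Add(Mul(-92, Pow(-82, -1)), Mul(58, Pow(Add(19, Mul(-1, -32)), -1)))) = Add(Add(-2, Add(-6, -1, 1)), Add(Mul(-92, Rational(-1, 82)), Mul(58, Pow(Add(19, 32), -1)))) = Add(Add(-2, -6), Add(Rational(46, 41), Mul(58, Pow(51, -1)))) = Add(-8, Add(Rational(46, 41), Mul(58, Rational(1, 51)))) = Add(-8, Add(Rational(46, 41), Rational(58, 51))) = Add(-8, Rational(4724, 2091)) = Rational(-12004, 2091)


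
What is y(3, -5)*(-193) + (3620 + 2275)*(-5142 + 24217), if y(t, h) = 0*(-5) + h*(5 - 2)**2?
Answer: 112455810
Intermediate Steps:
y(t, h) = 9*h (y(t, h) = 0 + h*3**2 = 0 + h*9 = 0 + 9*h = 9*h)
y(3, -5)*(-193) + (3620 + 2275)*(-5142 + 24217) = (9*(-5))*(-193) + (3620 + 2275)*(-5142 + 24217) = -45*(-193) + 5895*19075 = 8685 + 112447125 = 112455810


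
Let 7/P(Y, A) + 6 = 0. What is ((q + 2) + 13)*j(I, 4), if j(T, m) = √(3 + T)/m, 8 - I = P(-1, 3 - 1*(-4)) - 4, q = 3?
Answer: 3*√582/4 ≈ 18.094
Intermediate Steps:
P(Y, A) = -7/6 (P(Y, A) = 7/(-6 + 0) = 7/(-6) = 7*(-⅙) = -7/6)
I = 79/6 (I = 8 - (-7/6 - 4) = 8 - 1*(-31/6) = 8 + 31/6 = 79/6 ≈ 13.167)
j(T, m) = √(3 + T)/m
((q + 2) + 13)*j(I, 4) = ((3 + 2) + 13)*(√(3 + 79/6)/4) = (5 + 13)*(√(97/6)/4) = 18*((√582/6)/4) = 18*(√582/24) = 3*√582/4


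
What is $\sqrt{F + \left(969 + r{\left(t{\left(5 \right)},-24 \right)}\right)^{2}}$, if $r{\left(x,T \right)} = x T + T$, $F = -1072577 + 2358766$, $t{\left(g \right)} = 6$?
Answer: $\sqrt{1927790} \approx 1388.4$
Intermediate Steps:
$F = 1286189$
$r{\left(x,T \right)} = T + T x$ ($r{\left(x,T \right)} = T x + T = T + T x$)
$\sqrt{F + \left(969 + r{\left(t{\left(5 \right)},-24 \right)}\right)^{2}} = \sqrt{1286189 + \left(969 - 24 \left(1 + 6\right)\right)^{2}} = \sqrt{1286189 + \left(969 - 168\right)^{2}} = \sqrt{1286189 + 801^{2}} = \sqrt{1286189 + 641601} = \sqrt{1927790}$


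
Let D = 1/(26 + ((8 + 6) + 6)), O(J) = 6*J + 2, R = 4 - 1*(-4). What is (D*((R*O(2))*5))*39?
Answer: 10920/23 ≈ 474.78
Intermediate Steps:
R = 8 (R = 4 + 4 = 8)
O(J) = 2 + 6*J
D = 1/46 (D = 1/(26 + (14 + 6)) = 1/(26 + 20) = 1/46 ≈ 0.021739)
(D*((R*O(2))*5))*39 = (((8*(2 + 6*2))*5)/46)*39 = (((8*(2 + 12))*5)/46)*39 = (((8*14)*5)/46)*39 = ((112*5)/46)*39 = ((1/46)*560)*39 = (280/23)*39 = 10920/23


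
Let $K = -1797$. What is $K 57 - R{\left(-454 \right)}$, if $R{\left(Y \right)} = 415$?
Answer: $-102844$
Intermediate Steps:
$K 57 - R{\left(-454 \right)} = \left(-1797\right) 57 - 415 = -102429 - 415 = -102844$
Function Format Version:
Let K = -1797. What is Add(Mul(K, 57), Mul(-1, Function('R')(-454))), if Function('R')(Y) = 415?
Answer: -102844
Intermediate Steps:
Add(Mul(K, 57), Mul(-1, Function('R')(-454))) = Add(Mul(-1797, 57), Mul(-1, 415)) = Add(-102429, -415) = -102844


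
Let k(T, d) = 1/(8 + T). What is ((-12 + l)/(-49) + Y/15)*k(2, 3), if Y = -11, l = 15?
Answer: -292/3675 ≈ -0.079456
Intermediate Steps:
((-12 + l)/(-49) + Y/15)*k(2, 3) = ((-12 + 15)/(-49) - 11/15)/(8 + 2) = (3*(-1/49) - 11*1/15)/10 = (-3/49 - 11/15)*(1/10) = -584/735*1/10 = -292/3675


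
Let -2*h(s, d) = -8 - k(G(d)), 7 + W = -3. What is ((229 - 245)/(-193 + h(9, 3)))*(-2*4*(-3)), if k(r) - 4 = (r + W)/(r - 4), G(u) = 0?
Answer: 1536/743 ≈ 2.0673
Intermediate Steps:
W = -10 (W = -7 - 3 = -10)
k(r) = 4 + (-10 + r)/(-4 + r) (k(r) = 4 + (r - 10)/(r - 4) = 4 + (-10 + r)/(-4 + r))
h(s, d) = 29/4 (h(s, d) = -(-8 - (-26 + 5*0)/(-4 + 0))/2 = -(-8 - (-26 + 0)/(-4))/2 = -(-8 - (-1)*(-26)/4)/2 = -(-8 - 1*13/2)/2 = -(-8 - 13/2)/2 = -1/2*(-29/2) = 29/4)
((229 - 245)/(-193 + h(9, 3)))*(-2*4*(-3)) = ((229 - 245)/(-193 + 29/4))*(-2*4*(-3)) = (-16/(-743/4))*(-8*(-3)) = -16*(-4/743)*24 = (64/743)*24 = 1536/743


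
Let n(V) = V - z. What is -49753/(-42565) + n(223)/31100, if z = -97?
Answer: 15609391/13237715 ≈ 1.1792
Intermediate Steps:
n(V) = 97 + V (n(V) = V - 1*(-97) = V + 97 = 97 + V)
-49753/(-42565) + n(223)/31100 = -49753/(-42565) + (97 + 223)/31100 = -49753*(-1/42565) + 320*(1/31100) = 49753/42565 + 16/1555 = 15609391/13237715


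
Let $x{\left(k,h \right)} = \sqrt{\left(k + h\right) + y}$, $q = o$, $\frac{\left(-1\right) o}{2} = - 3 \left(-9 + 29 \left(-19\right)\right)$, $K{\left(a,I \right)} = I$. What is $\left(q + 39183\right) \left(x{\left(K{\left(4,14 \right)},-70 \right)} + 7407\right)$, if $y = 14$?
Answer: $265340961 + 35823 i \sqrt{42} \approx 2.6534 \cdot 10^{8} + 2.3216 \cdot 10^{5} i$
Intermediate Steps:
$o = -3360$ ($o = - 2 \left(- 3 \left(-9 + 29 \left(-19\right)\right)\right) = - 2 \left(- 3 \left(-9 - 551\right)\right) = - 2 \left(\left(-3\right) \left(-560\right)\right) = \left(-2\right) 1680 = -3360$)
$q = -3360$
$x{\left(k,h \right)} = \sqrt{14 + h + k}$ ($x{\left(k,h \right)} = \sqrt{\left(k + h\right) + 14} = \sqrt{\left(h + k\right) + 14} = \sqrt{14 + h + k}$)
$\left(q + 39183\right) \left(x{\left(K{\left(4,14 \right)},-70 \right)} + 7407\right) = \left(-3360 + 39183\right) \left(\sqrt{14 - 70 + 14} + 7407\right) = 35823 \left(\sqrt{-42} + 7407\right) = 35823 \left(i \sqrt{42} + 7407\right) = 35823 \left(7407 + i \sqrt{42}\right) = 265340961 + 35823 i \sqrt{42}$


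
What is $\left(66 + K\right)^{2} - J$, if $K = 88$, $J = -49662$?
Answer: $73378$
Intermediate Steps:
$\left(66 + K\right)^{2} - J = \left(66 + 88\right)^{2} - -49662 = 154^{2} + 49662 = 23716 + 49662 = 73378$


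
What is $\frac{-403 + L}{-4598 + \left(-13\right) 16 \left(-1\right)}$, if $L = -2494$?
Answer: $\frac{2897}{4390} \approx 0.65991$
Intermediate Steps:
$\frac{-403 + L}{-4598 + \left(-13\right) 16 \left(-1\right)} = \frac{-403 - 2494}{-4598 + \left(-13\right) 16 \left(-1\right)} = - \frac{2897}{-4598 - -208} = - \frac{2897}{-4598 + 208} = - \frac{2897}{-4390} = \left(-2897\right) \left(- \frac{1}{4390}\right) = \frac{2897}{4390}$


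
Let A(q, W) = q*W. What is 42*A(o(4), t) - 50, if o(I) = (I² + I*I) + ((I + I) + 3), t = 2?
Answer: 3562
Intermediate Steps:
o(I) = 3 + 2*I + 2*I² (o(I) = (I² + I²) + (2*I + 3) = 2*I² + (3 + 2*I) = 3 + 2*I + 2*I²)
A(q, W) = W*q
42*A(o(4), t) - 50 = 42*(2*(3 + 2*4 + 2*4²)) - 50 = 42*(2*(3 + 8 + 2*16)) - 50 = 42*(2*(3 + 8 + 32)) - 50 = 42*(2*43) - 50 = 42*86 - 50 = 3612 - 50 = 3562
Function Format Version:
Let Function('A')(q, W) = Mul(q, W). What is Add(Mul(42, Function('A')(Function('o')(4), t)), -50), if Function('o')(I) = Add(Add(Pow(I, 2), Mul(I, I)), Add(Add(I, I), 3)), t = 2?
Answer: 3562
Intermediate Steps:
Function('o')(I) = Add(3, Mul(2, I), Mul(2, Pow(I, 2))) (Function('o')(I) = Add(Add(Pow(I, 2), Pow(I, 2)), Add(Mul(2, I), 3)) = Add(Mul(2, Pow(I, 2)), Add(3, Mul(2, I))) = Add(3, Mul(2, I), Mul(2, Pow(I, 2))))
Function('A')(q, W) = Mul(W, q)
Add(Mul(42, Function('A')(Function('o')(4), t)), -50) = Add(Mul(42, Mul(2, Add(3, Mul(2, 4), Mul(2, Pow(4, 2))))), -50) = Add(Mul(42, Mul(2, Add(3, 8, Mul(2, 16)))), -50) = Add(Mul(42, Mul(2, Add(3, 8, 32))), -50) = Add(Mul(42, Mul(2, 43)), -50) = Add(Mul(42, 86), -50) = Add(3612, -50) = 3562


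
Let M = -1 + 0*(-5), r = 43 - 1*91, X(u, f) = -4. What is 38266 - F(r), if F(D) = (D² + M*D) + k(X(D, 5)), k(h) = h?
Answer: 35918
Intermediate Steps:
r = -48 (r = 43 - 91 = -48)
M = -1 (M = -1 + 0 = -1)
F(D) = -4 + D² - D (F(D) = (D² - D) - 4 = -4 + D² - D)
38266 - F(r) = 38266 - (-4 + (-48)² - 1*(-48)) = 38266 - (-4 + 2304 + 48) = 38266 - 1*2348 = 38266 - 2348 = 35918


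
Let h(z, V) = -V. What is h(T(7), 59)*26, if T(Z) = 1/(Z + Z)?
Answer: -1534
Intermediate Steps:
T(Z) = 1/(2*Z)
h(T(7), 59)*26 = -1*59*26 = -59*26 = -1534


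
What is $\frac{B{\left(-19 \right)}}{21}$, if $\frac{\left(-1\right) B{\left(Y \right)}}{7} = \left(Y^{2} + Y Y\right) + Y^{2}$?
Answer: $-361$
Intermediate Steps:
$B{\left(Y \right)} = - 21 Y^{2}$ ($B{\left(Y \right)} = - 7 \left(\left(Y^{2} + Y Y\right) + Y^{2}\right) = - 7 \left(\left(Y^{2} + Y^{2}\right) + Y^{2}\right) = - 7 \left(2 Y^{2} + Y^{2}\right) = - 7 \cdot 3 Y^{2} = - 21 Y^{2}$)
$\frac{B{\left(-19 \right)}}{21} = \frac{\left(-21\right) \left(-19\right)^{2}}{21} = \left(-21\right) 361 \cdot \frac{1}{21} = \left(-7581\right) \frac{1}{21} = -361$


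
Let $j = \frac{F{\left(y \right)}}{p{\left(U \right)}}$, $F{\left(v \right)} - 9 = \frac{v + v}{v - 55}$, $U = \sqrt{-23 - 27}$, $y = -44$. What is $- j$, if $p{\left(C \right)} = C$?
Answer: $\frac{89 i \sqrt{2}}{90} \approx 1.3985 i$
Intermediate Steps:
$U = 5 i \sqrt{2}$ ($U = \sqrt{-50} = 5 i \sqrt{2} \approx 7.0711 i$)
$F{\left(v \right)} = 9 + \frac{2 v}{-55 + v}$ ($F{\left(v \right)} = 9 + \frac{v + v}{v - 55} = 9 + \frac{2 v}{-55 + v}$)
$j = - \frac{89 i \sqrt{2}}{90}$ ($j = \frac{11 \frac{1}{-55 - 44} \left(-45 - 44\right)}{5 i \sqrt{2}} = 11 \frac{1}{-99} \left(-89\right) \left(- \frac{i \sqrt{2}}{10}\right) = 11 \left(- \frac{1}{99}\right) \left(-89\right) \left(- \frac{i \sqrt{2}}{10}\right) = \frac{89 \left(- \frac{i \sqrt{2}}{10}\right)}{9} = - \frac{89 i \sqrt{2}}{90} \approx - 1.3985 i$)
$- j = - \frac{\left(-89\right) i \sqrt{2}}{90} = \frac{89 i \sqrt{2}}{90}$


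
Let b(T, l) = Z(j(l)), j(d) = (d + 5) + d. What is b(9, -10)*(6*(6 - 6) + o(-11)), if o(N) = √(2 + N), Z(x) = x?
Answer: -45*I ≈ -45.0*I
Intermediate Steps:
j(d) = 5 + 2*d (j(d) = (5 + d) + d = 5 + 2*d)
b(T, l) = 5 + 2*l
b(9, -10)*(6*(6 - 6) + o(-11)) = (5 + 2*(-10))*(6*(6 - 6) + √(2 - 11)) = (5 - 20)*(6*0 + √(-9)) = -15*(0 + 3*I) = -45*I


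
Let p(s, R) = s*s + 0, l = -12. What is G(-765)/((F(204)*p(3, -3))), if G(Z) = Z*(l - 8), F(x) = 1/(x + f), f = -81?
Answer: 209100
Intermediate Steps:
F(x) = 1/(-81 + x) (F(x) = 1/(x - 81) = 1/(-81 + x))
p(s, R) = s² (p(s, R) = s² + 0 = s²)
G(Z) = -20*Z (G(Z) = Z*(-12 - 8) = Z*(-20) = -20*Z)
G(-765)/((F(204)*p(3, -3))) = (-20*(-765))/((3²/(-81 + 204))) = 15300/((9/123)) = 15300/(((1/123)*9)) = 15300/(3/41) = 15300*(41/3) = 209100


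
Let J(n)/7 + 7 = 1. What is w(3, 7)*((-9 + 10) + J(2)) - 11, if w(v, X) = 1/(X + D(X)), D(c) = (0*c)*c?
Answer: -118/7 ≈ -16.857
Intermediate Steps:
D(c) = 0 (D(c) = 0*c = 0)
J(n) = -42 (J(n) = -49 + 7*1 = -49 + 7 = -42)
w(v, X) = 1/X (w(v, X) = 1/(X + 0) = 1/X)
w(3, 7)*((-9 + 10) + J(2)) - 11 = ((-9 + 10) - 42)/7 - 11 = (1 - 42)/7 - 11 = (⅐)*(-41) - 11 = -41/7 - 11 = -118/7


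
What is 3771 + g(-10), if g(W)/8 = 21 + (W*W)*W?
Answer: -4061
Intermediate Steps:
g(W) = 168 + 8*W**3 (g(W) = 8*(21 + (W*W)*W) = 8*(21 + W**2*W) = 8*(21 + W**3) = 168 + 8*W**3)
3771 + g(-10) = 3771 + (168 + 8*(-10)**3) = 3771 + (168 + 8*(-1000)) = 3771 + (168 - 8000) = 3771 - 7832 = -4061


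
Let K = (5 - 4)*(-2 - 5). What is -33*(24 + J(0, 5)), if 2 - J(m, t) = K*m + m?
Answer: -858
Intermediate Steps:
K = -7 (K = 1*(-7) = -7)
J(m, t) = 2 + 6*m (J(m, t) = 2 - (-7*m + m) = 2 - (-6)*m = 2 + 6*m)
-33*(24 + J(0, 5)) = -33*(24 + (2 + 6*0)) = -33*(24 + (2 + 0)) = -33*(24 + 2) = -33*26 = -858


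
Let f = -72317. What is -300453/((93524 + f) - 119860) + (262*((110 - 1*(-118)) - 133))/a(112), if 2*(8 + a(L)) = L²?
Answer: 2168755381/308981196 ≈ 7.0191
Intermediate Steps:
a(L) = -8 + L²/2
-300453/((93524 + f) - 119860) + (262*((110 - 1*(-118)) - 133))/a(112) = -300453/((93524 - 72317) - 119860) + (262*((110 - 1*(-118)) - 133))/(-8 + (½)*112²) = -300453/(21207 - 119860) + (262*((110 + 118) - 133))/(-8 + (½)*12544) = -300453/(-98653) + (262*(228 - 133))/(-8 + 6272) = -300453*(-1/98653) + (262*95)/6264 = 300453/98653 + 24890*(1/6264) = 300453/98653 + 12445/3132 = 2168755381/308981196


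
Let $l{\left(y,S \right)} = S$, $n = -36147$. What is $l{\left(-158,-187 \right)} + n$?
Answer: $-36334$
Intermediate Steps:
$l{\left(-158,-187 \right)} + n = -187 - 36147 = -36334$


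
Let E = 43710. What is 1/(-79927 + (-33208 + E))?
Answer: -1/69425 ≈ -1.4404e-5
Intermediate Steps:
1/(-79927 + (-33208 + E)) = 1/(-79927 + (-33208 + 43710)) = 1/(-79927 + 10502) = 1/(-69425) = -1/69425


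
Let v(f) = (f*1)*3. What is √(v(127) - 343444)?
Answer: I*√343063 ≈ 585.72*I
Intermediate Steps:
v(f) = 3*f (v(f) = f*3 = 3*f)
√(v(127) - 343444) = √(3*127 - 343444) = √(381 - 343444) = √(-343063) = I*√343063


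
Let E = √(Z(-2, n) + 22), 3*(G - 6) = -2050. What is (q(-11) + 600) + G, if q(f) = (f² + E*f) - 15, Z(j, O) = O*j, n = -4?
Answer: 86/3 - 11*√30 ≈ -31.583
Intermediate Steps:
G = -2032/3 (G = 6 + (⅓)*(-2050) = 6 - 2050/3 = -2032/3 ≈ -677.33)
E = √30 (E = √(-4*(-2) + 22) = √(8 + 22) = √30 ≈ 5.4772)
q(f) = -15 + f² + f*√30 (q(f) = (f² + √30*f) - 15 = (f² + f*√30) - 15 = -15 + f² + f*√30)
(q(-11) + 600) + G = ((-15 + (-11)² - 11*√30) + 600) - 2032/3 = ((-15 + 121 - 11*√30) + 600) - 2032/3 = ((106 - 11*√30) + 600) - 2032/3 = (706 - 11*√30) - 2032/3 = 86/3 - 11*√30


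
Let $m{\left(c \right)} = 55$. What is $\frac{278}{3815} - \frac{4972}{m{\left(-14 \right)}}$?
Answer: $- \frac{344598}{3815} \approx -90.327$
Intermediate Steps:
$\frac{278}{3815} - \frac{4972}{m{\left(-14 \right)}} = \frac{278}{3815} - \frac{4972}{55} = 278 \cdot \frac{1}{3815} - \frac{452}{5} = \frac{278}{3815} - \frac{452}{5} = - \frac{344598}{3815}$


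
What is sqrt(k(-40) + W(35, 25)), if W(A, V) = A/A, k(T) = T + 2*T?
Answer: I*sqrt(119) ≈ 10.909*I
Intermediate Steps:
k(T) = 3*T
W(A, V) = 1
sqrt(k(-40) + W(35, 25)) = sqrt(3*(-40) + 1) = sqrt(-120 + 1) = sqrt(-119) = I*sqrt(119)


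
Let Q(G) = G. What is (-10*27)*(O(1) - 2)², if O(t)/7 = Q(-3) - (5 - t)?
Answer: -702270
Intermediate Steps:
O(t) = -56 + 7*t (O(t) = 7*(-3 - (5 - t)) = 7*(-3 + (-5 + t)) = 7*(-8 + t) = -56 + 7*t)
(-10*27)*(O(1) - 2)² = (-10*27)*((-56 + 7*1) - 2)² = -270*((-56 + 7) - 2)² = -270*(-49 - 2)² = -270*(-51)² = -270*2601 = -702270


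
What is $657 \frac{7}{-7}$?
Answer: $-657$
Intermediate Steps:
$657 \frac{7}{-7} = 657 \cdot 7 \left(- \frac{1}{7}\right) = 657 \left(-1\right) = -657$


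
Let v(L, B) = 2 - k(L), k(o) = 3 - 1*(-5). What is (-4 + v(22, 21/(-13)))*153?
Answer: -1530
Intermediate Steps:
k(o) = 8 (k(o) = 3 + 5 = 8)
v(L, B) = -6 (v(L, B) = 2 - 1*8 = 2 - 8 = -6)
(-4 + v(22, 21/(-13)))*153 = (-4 - 6)*153 = -10*153 = -1530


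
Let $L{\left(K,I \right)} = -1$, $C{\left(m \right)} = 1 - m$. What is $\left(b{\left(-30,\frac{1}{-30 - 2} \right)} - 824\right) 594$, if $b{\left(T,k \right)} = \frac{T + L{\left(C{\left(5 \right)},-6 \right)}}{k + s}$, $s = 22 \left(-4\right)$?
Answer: $- \frac{153134256}{313} \approx -4.8925 \cdot 10^{5}$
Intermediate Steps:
$s = -88$
$b{\left(T,k \right)} = \frac{-1 + T}{-88 + k}$ ($b{\left(T,k \right)} = \frac{T - 1}{k - 88} = \frac{-1 + T}{-88 + k}$)
$\left(b{\left(-30,\frac{1}{-30 - 2} \right)} - 824\right) 594 = \left(\frac{-1 - 30}{-88 + \frac{1}{-30 - 2}} - 824\right) 594 = \left(\frac{1}{-88 + \frac{1}{-32}} \left(-31\right) - 824\right) 594 = \left(\frac{1}{-88 - \frac{1}{32}} \left(-31\right) - 824\right) 594 = \left(\frac{1}{- \frac{2817}{32}} \left(-31\right) - 824\right) 594 = \left(\left(- \frac{32}{2817}\right) \left(-31\right) - 824\right) 594 = \left(\frac{992}{2817} - 824\right) 594 = \left(- \frac{2320216}{2817}\right) 594 = - \frac{153134256}{313}$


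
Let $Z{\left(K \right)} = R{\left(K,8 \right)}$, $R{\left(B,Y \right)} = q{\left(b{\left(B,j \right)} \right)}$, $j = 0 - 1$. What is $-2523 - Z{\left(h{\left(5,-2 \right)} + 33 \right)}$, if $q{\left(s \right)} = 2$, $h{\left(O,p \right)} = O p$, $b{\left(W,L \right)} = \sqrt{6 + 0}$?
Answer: $-2525$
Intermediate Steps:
$j = -1$ ($j = 0 - 1 = -1$)
$b{\left(W,L \right)} = \sqrt{6}$
$R{\left(B,Y \right)} = 2$
$Z{\left(K \right)} = 2$
$-2523 - Z{\left(h{\left(5,-2 \right)} + 33 \right)} = -2523 - 2 = -2525$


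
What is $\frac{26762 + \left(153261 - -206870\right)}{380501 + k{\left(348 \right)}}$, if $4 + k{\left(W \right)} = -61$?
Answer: $\frac{386893}{380436} \approx 1.017$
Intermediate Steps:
$k{\left(W \right)} = -65$ ($k{\left(W \right)} = -4 - 61 = -65$)
$\frac{26762 + \left(153261 - -206870\right)}{380501 + k{\left(348 \right)}} = \frac{26762 + \left(153261 - -206870\right)}{380501 - 65} = \frac{26762 + \left(153261 + 206870\right)}{380436} = \left(26762 + 360131\right) \frac{1}{380436} = 386893 \cdot \frac{1}{380436} = \frac{386893}{380436}$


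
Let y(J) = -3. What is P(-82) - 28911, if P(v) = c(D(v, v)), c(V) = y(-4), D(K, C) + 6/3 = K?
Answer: -28914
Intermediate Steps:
D(K, C) = -2 + K
c(V) = -3
P(v) = -3
P(-82) - 28911 = -3 - 28911 = -28914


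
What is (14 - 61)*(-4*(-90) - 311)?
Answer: -2303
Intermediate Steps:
(14 - 61)*(-4*(-90) - 311) = -47*(360 - 311) = -47*49 = -2303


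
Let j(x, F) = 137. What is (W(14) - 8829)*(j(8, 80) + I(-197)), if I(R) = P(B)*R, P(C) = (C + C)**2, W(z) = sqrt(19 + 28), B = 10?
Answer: 694515627 - 78663*sqrt(47) ≈ 6.9398e+8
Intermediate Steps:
W(z) = sqrt(47)
P(C) = 4*C**2 (P(C) = (2*C)**2 = 4*C**2)
I(R) = 400*R (I(R) = (4*10**2)*R = (4*100)*R = 400*R)
(W(14) - 8829)*(j(8, 80) + I(-197)) = (sqrt(47) - 8829)*(137 + 400*(-197)) = (-8829 + sqrt(47))*(137 - 78800) = (-8829 + sqrt(47))*(-78663) = 694515627 - 78663*sqrt(47)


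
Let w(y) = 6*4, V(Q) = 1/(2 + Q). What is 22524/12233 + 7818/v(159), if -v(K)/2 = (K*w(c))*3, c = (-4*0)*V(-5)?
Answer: 70011985/46681128 ≈ 1.4998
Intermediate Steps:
c = 0 (c = (-4*0)/(2 - 5) = 0/(-3) = 0*(-⅓) = 0)
w(y) = 24
v(K) = -144*K (v(K) = -2*K*24*3 = -2*24*K*3 = -144*K)
22524/12233 + 7818/v(159) = 22524/12233 + 7818/((-144*159)) = 22524*(1/12233) + 7818/(-22896) = 22524/12233 + 7818*(-1/22896) = 22524/12233 - 1303/3816 = 70011985/46681128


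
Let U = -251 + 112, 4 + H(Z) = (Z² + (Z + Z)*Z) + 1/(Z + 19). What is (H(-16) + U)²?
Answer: 3519376/9 ≈ 3.9104e+5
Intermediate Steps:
H(Z) = -4 + 1/(19 + Z) + 3*Z² (H(Z) = -4 + ((Z² + (Z + Z)*Z) + 1/(Z + 19)) = -4 + ((Z² + (2*Z)*Z) + 1/(19 + Z)) = -4 + ((Z² + 2*Z²) + 1/(19 + Z)) = -4 + (3*Z² + 1/(19 + Z)) = -4 + (1/(19 + Z) + 3*Z²) = -4 + 1/(19 + Z) + 3*Z²)
U = -139
(H(-16) + U)² = ((-75 - 4*(-16) + 3*(-16)³ + 57*(-16)²)/(19 - 16) - 139)² = ((-75 + 64 + 3*(-4096) + 57*256)/3 - 139)² = ((-75 + 64 - 12288 + 14592)/3 - 139)² = ((⅓)*2293 - 139)² = (2293/3 - 139)² = (1876/3)² = 3519376/9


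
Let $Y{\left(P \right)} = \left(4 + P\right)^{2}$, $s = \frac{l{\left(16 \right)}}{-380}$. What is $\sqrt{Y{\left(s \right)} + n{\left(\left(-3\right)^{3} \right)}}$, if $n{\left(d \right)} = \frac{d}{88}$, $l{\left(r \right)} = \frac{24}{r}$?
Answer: $\frac{\sqrt{1094584249}}{8360} \approx 3.9575$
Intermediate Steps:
$s = - \frac{3}{760}$ ($s = \frac{24 \cdot \frac{1}{16}}{-380} = 24 \cdot \frac{1}{16} \left(- \frac{1}{380}\right) = \frac{3}{2} \left(- \frac{1}{380}\right) = - \frac{3}{760} \approx -0.0039474$)
$n{\left(d \right)} = \frac{d}{88}$ ($n{\left(d \right)} = d \frac{1}{88} = \frac{d}{88}$)
$\sqrt{Y{\left(s \right)} + n{\left(\left(-3\right)^{3} \right)}} = \sqrt{\left(4 - \frac{3}{760}\right)^{2} + \frac{\left(-3\right)^{3}}{88}} = \sqrt{\left(\frac{3037}{760}\right)^{2} + \frac{1}{88} \left(-27\right)} = \sqrt{\frac{9223369}{577600} - \frac{27}{88}} = \sqrt{\frac{99507659}{6353600}} = \frac{\sqrt{1094584249}}{8360}$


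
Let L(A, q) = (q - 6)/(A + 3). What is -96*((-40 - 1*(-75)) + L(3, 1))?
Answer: -3280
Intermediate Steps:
L(A, q) = (-6 + q)/(3 + A)
-96*((-40 - 1*(-75)) + L(3, 1)) = -96*((-40 - 1*(-75)) + (-6 + 1)/(3 + 3)) = -96*((-40 + 75) - 5/6) = -96*(35 + (⅙)*(-5)) = -96*(35 - ⅚) = -96*205/6 = -3280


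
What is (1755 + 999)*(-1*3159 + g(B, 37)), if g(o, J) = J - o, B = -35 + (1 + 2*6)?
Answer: -8537400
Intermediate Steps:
B = -22 (B = -35 + (1 + 12) = -35 + 13 = -22)
(1755 + 999)*(-1*3159 + g(B, 37)) = (1755 + 999)*(-1*3159 + (37 - 1*(-22))) = 2754*(-3159 + (37 + 22)) = 2754*(-3159 + 59) = 2754*(-3100) = -8537400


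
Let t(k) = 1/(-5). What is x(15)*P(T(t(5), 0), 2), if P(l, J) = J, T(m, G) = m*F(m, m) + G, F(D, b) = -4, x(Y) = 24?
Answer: 48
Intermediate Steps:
t(k) = -1/5
T(m, G) = G - 4*m (T(m, G) = m*(-4) + G = -4*m + G = G - 4*m)
x(15)*P(T(t(5), 0), 2) = 24*2 = 48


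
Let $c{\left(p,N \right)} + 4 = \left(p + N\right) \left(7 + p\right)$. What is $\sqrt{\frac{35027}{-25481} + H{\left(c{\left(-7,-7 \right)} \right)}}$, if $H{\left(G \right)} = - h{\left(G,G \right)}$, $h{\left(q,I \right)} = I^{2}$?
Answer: $\frac{i \sqrt{11281024763}}{25481} \approx 4.1683 i$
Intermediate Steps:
$c{\left(p,N \right)} = -4 + \left(7 + p\right) \left(N + p\right)$ ($c{\left(p,N \right)} = -4 + \left(p + N\right) \left(7 + p\right) = -4 + \left(N + p\right) \left(7 + p\right) = -4 + \left(7 + p\right) \left(N + p\right)$)
$H{\left(G \right)} = - G^{2}$
$\sqrt{\frac{35027}{-25481} + H{\left(c{\left(-7,-7 \right)} \right)}} = \sqrt{\frac{35027}{-25481} - \left(-4 + \left(-7\right)^{2} + 7 \left(-7\right) + 7 \left(-7\right) - -49\right)^{2}} = \sqrt{35027 \left(- \frac{1}{25481}\right) - \left(-4 + 49 - 49 - 49 + 49\right)^{2}} = \sqrt{- \frac{35027}{25481} - \left(-4\right)^{2}} = \sqrt{- \frac{35027}{25481} - 16} = \sqrt{- \frac{442723}{25481}} = \frac{i \sqrt{11281024763}}{25481}$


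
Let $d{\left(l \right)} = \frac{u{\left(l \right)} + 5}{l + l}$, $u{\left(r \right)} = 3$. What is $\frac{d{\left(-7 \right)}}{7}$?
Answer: $- \frac{4}{49} \approx -0.081633$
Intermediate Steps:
$d{\left(l \right)} = \frac{4}{l}$ ($d{\left(l \right)} = \frac{3 + 5}{l + l} = \frac{8}{2 l} = 8 \frac{1}{2 l} = \frac{4}{l}$)
$\frac{d{\left(-7 \right)}}{7} = \frac{4 \frac{1}{-7}}{7} = \frac{4 \left(- \frac{1}{7}\right)}{7} = \frac{1}{7} \left(- \frac{4}{7}\right) = - \frac{4}{49}$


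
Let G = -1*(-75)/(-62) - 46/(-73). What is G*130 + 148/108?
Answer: -4519634/61101 ≈ -73.970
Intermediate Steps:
G = -2623/4526 (G = 75*(-1/62) - 46*(-1/73) = -75/62 + 46/73 = -2623/4526 ≈ -0.57954)
G*130 + 148/108 = -2623/4526*130 + 148/108 = -170495/2263 + 148*(1/108) = -170495/2263 + 37/27 = -4519634/61101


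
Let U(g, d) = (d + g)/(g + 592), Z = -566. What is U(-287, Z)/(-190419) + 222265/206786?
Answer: 12908837494133/12009674916870 ≈ 1.0749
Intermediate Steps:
U(g, d) = (d + g)/(592 + g)
U(-287, Z)/(-190419) + 222265/206786 = ((-566 - 287)/(592 - 287))/(-190419) + 222265/206786 = (-853/305)*(-1/190419) + 222265*(1/206786) = ((1/305)*(-853))*(-1/190419) + 222265/206786 = -853/305*(-1/190419) + 222265/206786 = 853/58077795 + 222265/206786 = 12908837494133/12009674916870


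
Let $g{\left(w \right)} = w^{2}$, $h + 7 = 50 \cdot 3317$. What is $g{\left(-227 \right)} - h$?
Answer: $-114314$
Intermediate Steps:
$h = 165843$ ($h = -7 + 50 \cdot 3317 = -7 + 165850 = 165843$)
$g{\left(-227 \right)} - h = \left(-227\right)^{2} - 165843 = 51529 - 165843 = -114314$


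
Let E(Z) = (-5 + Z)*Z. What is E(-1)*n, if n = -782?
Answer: -4692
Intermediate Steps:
E(Z) = Z*(-5 + Z)
E(-1)*n = -(-5 - 1)*(-782) = -1*(-6)*(-782) = 6*(-782) = -4692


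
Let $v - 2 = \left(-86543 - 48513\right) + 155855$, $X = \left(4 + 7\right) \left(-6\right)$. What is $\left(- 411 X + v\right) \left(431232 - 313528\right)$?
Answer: $5641199608$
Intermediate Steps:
$X = -66$ ($X = 11 \left(-6\right) = -66$)
$v = 20801$ ($v = 2 + \left(\left(-86543 - 48513\right) + 155855\right) = 2 + \left(-135056 + 155855\right) = 2 + 20799 = 20801$)
$\left(- 411 X + v\right) \left(431232 - 313528\right) = \left(\left(-411\right) \left(-66\right) + 20801\right) \left(431232 - 313528\right) = \left(27126 + 20801\right) \left(431232 - 313528\right) = 47927 \left(431232 - 313528\right) = 47927 \cdot 117704 = 5641199608$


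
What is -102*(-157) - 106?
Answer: 15908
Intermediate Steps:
-102*(-157) - 106 = 16014 - 106 = 15908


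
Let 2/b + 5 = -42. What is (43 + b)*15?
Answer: 30285/47 ≈ 644.36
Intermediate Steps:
b = -2/47 (b = 2/(-5 - 42) = 2/(-47) = 2*(-1/47) = -2/47 ≈ -0.042553)
(43 + b)*15 = (43 - 2/47)*15 = (2019/47)*15 = 30285/47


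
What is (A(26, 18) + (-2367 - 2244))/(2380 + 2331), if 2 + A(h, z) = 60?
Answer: -4553/4711 ≈ -0.96646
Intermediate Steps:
A(h, z) = 58 (A(h, z) = -2 + 60 = 58)
(A(26, 18) + (-2367 - 2244))/(2380 + 2331) = (58 + (-2367 - 2244))/(2380 + 2331) = (58 - 4611)/4711 = -4553*1/4711 = -4553/4711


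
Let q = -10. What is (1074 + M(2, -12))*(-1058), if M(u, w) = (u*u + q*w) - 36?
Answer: -1229396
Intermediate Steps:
M(u, w) = -36 + u² - 10*w (M(u, w) = (u*u - 10*w) - 36 = (u² - 10*w) - 36 = -36 + u² - 10*w)
(1074 + M(2, -12))*(-1058) = (1074 + (-36 + 2² - 10*(-12)))*(-1058) = (1074 + (-36 + 4 + 120))*(-1058) = (1074 + 88)*(-1058) = 1162*(-1058) = -1229396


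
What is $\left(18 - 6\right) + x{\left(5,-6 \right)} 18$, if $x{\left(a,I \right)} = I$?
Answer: $-96$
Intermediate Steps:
$\left(18 - 6\right) + x{\left(5,-6 \right)} 18 = \left(18 - 6\right) - 108 = 12 - 108 = -96$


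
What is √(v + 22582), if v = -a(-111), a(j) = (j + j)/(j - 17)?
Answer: √1445137/8 ≈ 150.27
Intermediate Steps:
a(j) = 2*j/(-17 + j) (a(j) = (2*j)/(-17 + j) = 2*j/(-17 + j))
v = -111/64 (v = -2*(-111)/(-17 - 111) = -2*(-111)/(-128) = -2*(-111)*(-1)/128 = -1*111/64 = -111/64 ≈ -1.7344)
√(v + 22582) = √(-111/64 + 22582) = √(1445137/64) = √1445137/8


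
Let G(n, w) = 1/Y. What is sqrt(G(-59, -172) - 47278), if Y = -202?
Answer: I*sqrt(1929131714)/202 ≈ 217.44*I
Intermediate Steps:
G(n, w) = -1/202 (G(n, w) = 1/(-202) = -1/202)
sqrt(G(-59, -172) - 47278) = sqrt(-1/202 - 47278) = sqrt(-9550157/202) = I*sqrt(1929131714)/202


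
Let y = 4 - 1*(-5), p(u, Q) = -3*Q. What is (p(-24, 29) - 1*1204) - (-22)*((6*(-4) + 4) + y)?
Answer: -1533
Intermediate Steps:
y = 9 (y = 4 + 5 = 9)
(p(-24, 29) - 1*1204) - (-22)*((6*(-4) + 4) + y) = (-3*29 - 1*1204) - (-22)*((6*(-4) + 4) + 9) = (-87 - 1204) - (-22)*((-24 + 4) + 9) = -1291 - (-22)*(-20 + 9) = -1291 - (-22)*(-11) = -1291 - 1*242 = -1291 - 242 = -1533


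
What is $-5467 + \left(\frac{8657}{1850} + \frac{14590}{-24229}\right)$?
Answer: $- \frac{244868135597}{44823650} \approx -5462.9$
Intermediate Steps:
$-5467 + \left(\frac{8657}{1850} + \frac{14590}{-24229}\right) = -5467 + \left(8657 \cdot \frac{1}{1850} + 14590 \left(- \frac{1}{24229}\right)\right) = -5467 + \left(\frac{8657}{1850} - \frac{14590}{24229}\right) = -5467 + \frac{182758953}{44823650} = - \frac{244868135597}{44823650}$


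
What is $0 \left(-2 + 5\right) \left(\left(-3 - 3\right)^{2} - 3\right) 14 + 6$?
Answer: $6$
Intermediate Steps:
$0 \left(-2 + 5\right) \left(\left(-3 - 3\right)^{2} - 3\right) 14 + 6 = 0 \cdot 3 \left(\left(-6\right)^{2} - 3\right) 14 + 6 = 0 \cdot 3 \left(36 - 3\right) 14 + 6 = 0 \cdot 3 \cdot 33 \cdot 14 + 6 = 0 \cdot 99 \cdot 14 + 6 = 0 \cdot 14 + 6 = 0 + 6 = 6$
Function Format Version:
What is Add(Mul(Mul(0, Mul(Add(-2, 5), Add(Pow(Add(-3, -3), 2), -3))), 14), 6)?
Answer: 6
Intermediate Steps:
Add(Mul(Mul(0, Mul(Add(-2, 5), Add(Pow(Add(-3, -3), 2), -3))), 14), 6) = Add(Mul(Mul(0, Mul(3, Add(Pow(-6, 2), -3))), 14), 6) = Add(Mul(Mul(0, Mul(3, Add(36, -3))), 14), 6) = Add(Mul(Mul(0, Mul(3, 33)), 14), 6) = Add(Mul(Mul(0, 99), 14), 6) = Add(Mul(0, 14), 6) = Add(0, 6) = 6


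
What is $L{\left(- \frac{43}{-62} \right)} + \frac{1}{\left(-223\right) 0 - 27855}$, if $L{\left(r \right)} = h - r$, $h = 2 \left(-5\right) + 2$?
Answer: $- \frac{15013907}{1727010} \approx -8.6936$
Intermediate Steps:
$h = -8$ ($h = -10 + 2 = -8$)
$L{\left(r \right)} = -8 - r$
$L{\left(- \frac{43}{-62} \right)} + \frac{1}{\left(-223\right) 0 - 27855} = \left(-8 - - \frac{43}{-62}\right) + \frac{1}{\left(-223\right) 0 - 27855} = \left(-8 - \left(-43\right) \left(- \frac{1}{62}\right)\right) + \frac{1}{0 - 27855} = \left(-8 - \frac{43}{62}\right) + \frac{1}{-27855} = \left(-8 - \frac{43}{62}\right) - \frac{1}{27855} = - \frac{539}{62} - \frac{1}{27855} = - \frac{15013907}{1727010}$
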